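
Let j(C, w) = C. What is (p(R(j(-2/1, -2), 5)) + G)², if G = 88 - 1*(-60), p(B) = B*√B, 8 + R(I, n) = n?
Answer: 21877 - 888*I*√3 ≈ 21877.0 - 1538.1*I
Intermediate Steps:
R(I, n) = -8 + n
p(B) = B^(3/2)
G = 148 (G = 88 + 60 = 148)
(p(R(j(-2/1, -2), 5)) + G)² = ((-8 + 5)^(3/2) + 148)² = ((-3)^(3/2) + 148)² = (-3*I*√3 + 148)² = (148 - 3*I*√3)²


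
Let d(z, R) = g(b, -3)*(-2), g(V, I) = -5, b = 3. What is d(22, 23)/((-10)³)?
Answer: -1/100 ≈ -0.010000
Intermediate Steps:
d(z, R) = 10 (d(z, R) = -5*(-2) = 10)
d(22, 23)/((-10)³) = 10/((-10)³) = 10/(-1000) = 10*(-1/1000) = -1/100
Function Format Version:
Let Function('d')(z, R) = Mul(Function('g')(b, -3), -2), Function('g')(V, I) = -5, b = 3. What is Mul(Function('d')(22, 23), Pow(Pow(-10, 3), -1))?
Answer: Rational(-1, 100) ≈ -0.010000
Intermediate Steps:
Function('d')(z, R) = 10 (Function('d')(z, R) = Mul(-5, -2) = 10)
Mul(Function('d')(22, 23), Pow(Pow(-10, 3), -1)) = Mul(10, Pow(Pow(-10, 3), -1)) = Mul(10, Pow(-1000, -1)) = Mul(10, Rational(-1, 1000)) = Rational(-1, 100)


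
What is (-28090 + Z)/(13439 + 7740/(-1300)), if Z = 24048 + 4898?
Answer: 13910/218287 ≈ 0.063723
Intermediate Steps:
Z = 28946
(-28090 + Z)/(13439 + 7740/(-1300)) = (-28090 + 28946)/(13439 + 7740/(-1300)) = 856/(13439 + 7740*(-1/1300)) = 856/(13439 - 387/65) = 856/(873148/65) = 856*(65/873148) = 13910/218287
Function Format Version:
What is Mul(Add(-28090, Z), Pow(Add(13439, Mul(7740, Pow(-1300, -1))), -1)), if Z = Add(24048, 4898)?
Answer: Rational(13910, 218287) ≈ 0.063723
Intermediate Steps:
Z = 28946
Mul(Add(-28090, Z), Pow(Add(13439, Mul(7740, Pow(-1300, -1))), -1)) = Mul(Add(-28090, 28946), Pow(Add(13439, Mul(7740, Pow(-1300, -1))), -1)) = Mul(856, Pow(Add(13439, Mul(7740, Rational(-1, 1300))), -1)) = Mul(856, Pow(Add(13439, Rational(-387, 65)), -1)) = Mul(856, Pow(Rational(873148, 65), -1)) = Mul(856, Rational(65, 873148)) = Rational(13910, 218287)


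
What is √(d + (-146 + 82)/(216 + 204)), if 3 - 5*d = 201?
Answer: I*√438270/105 ≈ 6.3049*I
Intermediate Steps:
d = -198/5 (d = ⅗ - ⅕*201 = ⅗ - 201/5 = -198/5 ≈ -39.600)
√(d + (-146 + 82)/(216 + 204)) = √(-198/5 + (-146 + 82)/(216 + 204)) = √(-198/5 - 64/420) = √(-198/5 - 64*1/420) = √(-198/5 - 16/105) = √(-4174/105) = I*√438270/105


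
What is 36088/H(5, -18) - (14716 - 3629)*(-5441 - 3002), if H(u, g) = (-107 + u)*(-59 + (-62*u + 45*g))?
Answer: 5628527850833/60129 ≈ 9.3608e+7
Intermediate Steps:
H(u, g) = (-107 + u)*(-59 - 62*u + 45*g)
36088/H(5, -18) - (14716 - 3629)*(-5441 - 3002) = 36088/(6313 - 4815*(-18) - 62*5**2 + 6575*5 + 45*(-18)*5) - (14716 - 3629)*(-5441 - 3002) = 36088/(6313 + 86670 - 62*25 + 32875 - 4050) - 11087*(-8443) = 36088/(6313 + 86670 - 1550 + 32875 - 4050) - 1*(-93607541) = 36088/120258 + 93607541 = 36088*(1/120258) + 93607541 = 18044/60129 + 93607541 = 5628527850833/60129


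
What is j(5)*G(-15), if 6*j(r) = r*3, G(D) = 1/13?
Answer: 5/26 ≈ 0.19231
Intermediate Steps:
G(D) = 1/13
j(r) = r/2 (j(r) = (r*3)/6 = (3*r)/6 = r/2)
j(5)*G(-15) = ((1/2)*5)*(1/13) = (5/2)*(1/13) = 5/26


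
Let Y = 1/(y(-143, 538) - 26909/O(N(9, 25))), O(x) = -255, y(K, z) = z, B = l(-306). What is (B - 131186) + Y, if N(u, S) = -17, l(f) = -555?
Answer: -21618566104/164099 ≈ -1.3174e+5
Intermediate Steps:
B = -555
Y = 255/164099 (Y = 1/(538 - 26909/(-255)) = 1/(538 - 26909*(-1/255)) = 1/(538 + 26909/255) = 1/(164099/255) = 255/164099 ≈ 0.0015539)
(B - 131186) + Y = (-555 - 131186) + 255/164099 = -131741 + 255/164099 = -21618566104/164099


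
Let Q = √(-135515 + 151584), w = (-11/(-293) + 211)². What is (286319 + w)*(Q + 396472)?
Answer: 11261249300930664/85849 + 28403643387*√16069/85849 ≈ 1.3122e+11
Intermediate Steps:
w = 3823443556/85849 (w = (-11*(-1/293) + 211)² = (11/293 + 211)² = (61834/293)² = 3823443556/85849 ≈ 44537.)
Q = √16069 ≈ 126.76
(286319 + w)*(Q + 396472) = (286319 + 3823443556/85849)*(√16069 + 396472) = 28403643387*(396472 + √16069)/85849 = 11261249300930664/85849 + 28403643387*√16069/85849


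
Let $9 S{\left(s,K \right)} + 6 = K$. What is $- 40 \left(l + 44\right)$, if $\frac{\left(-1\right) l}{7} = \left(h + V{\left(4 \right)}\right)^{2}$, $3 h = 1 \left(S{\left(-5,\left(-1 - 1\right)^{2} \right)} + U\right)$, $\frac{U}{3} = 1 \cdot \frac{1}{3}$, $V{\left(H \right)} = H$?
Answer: $\frac{2419960}{729} \approx 3319.6$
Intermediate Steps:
$S{\left(s,K \right)} = - \frac{2}{3} + \frac{K}{9}$
$U = 1$ ($U = 3 \cdot 1 \cdot \frac{1}{3} = 3 \cdot \frac{1}{3} = 1$)
$h = \frac{7}{27}$ ($h = \frac{1 \left(\left(- \frac{2}{3} + \frac{\left(-1 - 1\right)^{2}}{9}\right) + 1\right)}{3} = \frac{1 \left(\left(- \frac{2}{3} + \frac{\left(-2\right)^{2}}{9}\right) + 1\right)}{3} = \frac{1 \left(\left(- \frac{2}{3} + \frac{1}{9} \cdot 4\right) + 1\right)}{3} = \frac{1 \left(\left(- \frac{2}{3} + \frac{4}{9}\right) + 1\right)}{3} = \frac{1 \left(- \frac{2}{9} + 1\right)}{3} = \frac{1 \cdot \frac{7}{9}}{3} = \frac{1}{3} \cdot \frac{7}{9} = \frac{7}{27} \approx 0.25926$)
$l = - \frac{92575}{729}$ ($l = - 7 \left(\frac{7}{27} + 4\right)^{2} = - 7 \left(\frac{115}{27}\right)^{2} = \left(-7\right) \frac{13225}{729} = - \frac{92575}{729} \approx -126.99$)
$- 40 \left(l + 44\right) = - 40 \left(- \frac{92575}{729} + 44\right) = \left(-40\right) \left(- \frac{60499}{729}\right) = \frac{2419960}{729}$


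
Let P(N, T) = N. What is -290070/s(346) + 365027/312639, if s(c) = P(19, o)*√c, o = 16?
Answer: 365027/312639 - 145035*√346/3287 ≈ -819.58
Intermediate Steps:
s(c) = 19*√c
-290070/s(346) + 365027/312639 = -290070*√346/6574 + 365027/312639 = -145035*√346/3287 + 365027*(1/312639) = -145035*√346/3287 + 365027/312639 = 365027/312639 - 145035*√346/3287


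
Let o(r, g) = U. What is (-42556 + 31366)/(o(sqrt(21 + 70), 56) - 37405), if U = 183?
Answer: 5595/18611 ≈ 0.30063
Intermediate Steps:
o(r, g) = 183
(-42556 + 31366)/(o(sqrt(21 + 70), 56) - 37405) = (-42556 + 31366)/(183 - 37405) = -11190/(-37222) = -11190*(-1/37222) = 5595/18611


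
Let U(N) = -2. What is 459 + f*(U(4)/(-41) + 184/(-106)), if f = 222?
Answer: 183555/2173 ≈ 84.471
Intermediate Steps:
459 + f*(U(4)/(-41) + 184/(-106)) = 459 + 222*(-2/(-41) + 184/(-106)) = 459 + 222*(-2*(-1/41) + 184*(-1/106)) = 459 + 222*(2/41 - 92/53) = 459 + 222*(-3666/2173) = 459 - 813852/2173 = 183555/2173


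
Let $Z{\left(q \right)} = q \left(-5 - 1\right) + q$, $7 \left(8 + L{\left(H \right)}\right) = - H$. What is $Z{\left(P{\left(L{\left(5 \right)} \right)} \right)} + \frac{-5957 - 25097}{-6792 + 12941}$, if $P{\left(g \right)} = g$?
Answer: $\frac{1658067}{43043} \approx 38.521$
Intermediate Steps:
$L{\left(H \right)} = -8 - \frac{H}{7}$ ($L{\left(H \right)} = -8 + \frac{\left(-1\right) H}{7} = -8 - \frac{H}{7}$)
$Z{\left(q \right)} = - 5 q$ ($Z{\left(q \right)} = q \left(-6\right) + q = - 6 q + q = - 5 q$)
$Z{\left(P{\left(L{\left(5 \right)} \right)} \right)} + \frac{-5957 - 25097}{-6792 + 12941} = - 5 \left(-8 - \frac{5}{7}\right) + \frac{-5957 - 25097}{-6792 + 12941} = - 5 \left(-8 - \frac{5}{7}\right) - \frac{31054}{6149} = \left(-5\right) \left(- \frac{61}{7}\right) - \frac{31054}{6149} = \frac{305}{7} - \frac{31054}{6149} = \frac{1658067}{43043}$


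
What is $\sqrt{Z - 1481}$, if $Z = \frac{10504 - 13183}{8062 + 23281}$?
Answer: $\frac{i \sqrt{1454994152066}}{31343} \approx 38.485 i$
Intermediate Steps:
$Z = - \frac{2679}{31343} \approx -0.085474$
$\sqrt{Z - 1481} = \sqrt{- \frac{2679}{31343} - 1481} = \sqrt{- \frac{46421662}{31343}} = \frac{i \sqrt{1454994152066}}{31343}$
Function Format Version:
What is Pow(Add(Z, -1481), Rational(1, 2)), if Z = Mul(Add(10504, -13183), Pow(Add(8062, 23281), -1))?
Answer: Mul(Rational(1, 31343), I, Pow(1454994152066, Rational(1, 2))) ≈ Mul(38.485, I)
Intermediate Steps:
Z = Rational(-2679, 31343) (Z = Mul(-2679, Pow(31343, -1)) = Mul(-2679, Rational(1, 31343)) = Rational(-2679, 31343) ≈ -0.085474)
Pow(Add(Z, -1481), Rational(1, 2)) = Pow(Add(Rational(-2679, 31343), -1481), Rational(1, 2)) = Pow(Rational(-46421662, 31343), Rational(1, 2)) = Mul(Rational(1, 31343), I, Pow(1454994152066, Rational(1, 2)))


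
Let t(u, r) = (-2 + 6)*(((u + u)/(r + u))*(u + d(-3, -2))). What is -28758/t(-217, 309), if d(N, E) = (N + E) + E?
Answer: -330717/48608 ≈ -6.8038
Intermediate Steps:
d(N, E) = N + 2*E (d(N, E) = (E + N) + E = N + 2*E)
t(u, r) = 8*u*(-7 + u)/(r + u) (t(u, r) = (-2 + 6)*(((u + u)/(r + u))*(u + (-3 + 2*(-2)))) = 4*(((2*u)/(r + u))*(u + (-3 - 4))) = 4*((2*u/(r + u))*(u - 7)) = 4*((2*u/(r + u))*(-7 + u)) = 4*(2*u*(-7 + u)/(r + u)) = 8*u*(-7 + u)/(r + u))
-28758/t(-217, 309) = -28758*(-(309 - 217)/(1736*(-7 - 217))) = -28758/(8*(-217)*(-224)/92) = -28758/(8*(-217)*(1/92)*(-224)) = -28758/97216/23 = -28758*23/97216 = -330717/48608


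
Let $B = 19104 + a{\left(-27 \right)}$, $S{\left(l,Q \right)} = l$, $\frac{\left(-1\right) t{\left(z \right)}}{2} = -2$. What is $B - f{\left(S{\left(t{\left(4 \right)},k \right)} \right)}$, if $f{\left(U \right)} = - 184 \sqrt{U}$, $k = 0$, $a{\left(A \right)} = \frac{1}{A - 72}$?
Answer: $\frac{1927727}{99} \approx 19472.0$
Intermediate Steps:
$t{\left(z \right)} = 4$ ($t{\left(z \right)} = \left(-2\right) \left(-2\right) = 4$)
$a{\left(A \right)} = \frac{1}{-72 + A}$
$B = \frac{1891295}{99}$ ($B = 19104 + \frac{1}{-72 - 27} = 19104 + \frac{1}{-99} = 19104 - \frac{1}{99} = \frac{1891295}{99} \approx 19104.0$)
$B - f{\left(S{\left(t{\left(4 \right)},k \right)} \right)} = \frac{1891295}{99} - - 184 \sqrt{4} = \frac{1891295}{99} - \left(-184\right) 2 = \frac{1891295}{99} - -368 = \frac{1891295}{99} + 368 = \frac{1927727}{99}$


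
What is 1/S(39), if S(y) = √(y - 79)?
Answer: -I*√10/20 ≈ -0.15811*I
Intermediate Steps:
S(y) = √(-79 + y)
1/S(39) = 1/(√(-79 + 39)) = 1/(√(-40)) = 1/(2*I*√10) = -I*√10/20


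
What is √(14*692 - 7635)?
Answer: √2053 ≈ 45.310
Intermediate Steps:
√(14*692 - 7635) = √(9688 - 7635) = √2053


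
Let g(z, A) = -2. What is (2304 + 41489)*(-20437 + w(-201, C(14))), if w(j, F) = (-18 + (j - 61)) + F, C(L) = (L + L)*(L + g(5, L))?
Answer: -892545133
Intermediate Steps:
C(L) = 2*L*(-2 + L) (C(L) = (L + L)*(L - 2) = (2*L)*(-2 + L) = 2*L*(-2 + L))
w(j, F) = -79 + F + j (w(j, F) = (-18 + (-61 + j)) + F = (-79 + j) + F = -79 + F + j)
(2304 + 41489)*(-20437 + w(-201, C(14))) = (2304 + 41489)*(-20437 + (-79 + 2*14*(-2 + 14) - 201)) = 43793*(-20437 + (-79 + 2*14*12 - 201)) = 43793*(-20437 + (-79 + 336 - 201)) = 43793*(-20437 + 56) = 43793*(-20381) = -892545133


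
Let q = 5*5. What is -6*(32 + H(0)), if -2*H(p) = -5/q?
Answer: -963/5 ≈ -192.60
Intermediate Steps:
q = 25
H(p) = ⅒ (H(p) = -(-5)/(2*25) = -½*(-⅕) = ⅒)
-6*(32 + H(0)) = -6*(32 + ⅒) = -6*321/10 = -963/5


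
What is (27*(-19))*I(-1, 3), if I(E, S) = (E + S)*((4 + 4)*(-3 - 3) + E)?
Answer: 50274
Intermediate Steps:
I(E, S) = (-48 + E)*(E + S) (I(E, S) = (E + S)*(8*(-6) + E) = (E + S)*(-48 + E) = (-48 + E)*(E + S))
(27*(-19))*I(-1, 3) = (27*(-19))*((-1)² - 48*(-1) - 48*3 - 1*3) = -513*(1 + 48 - 144 - 3) = -513*(-98) = 50274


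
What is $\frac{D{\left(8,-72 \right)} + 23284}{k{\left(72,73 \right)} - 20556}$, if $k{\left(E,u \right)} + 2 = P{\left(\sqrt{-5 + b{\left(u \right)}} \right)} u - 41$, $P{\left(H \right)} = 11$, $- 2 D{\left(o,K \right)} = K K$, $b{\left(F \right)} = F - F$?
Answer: $- \frac{739}{707} \approx -1.0453$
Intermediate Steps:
$b{\left(F \right)} = 0$
$D{\left(o,K \right)} = - \frac{K^{2}}{2}$ ($D{\left(o,K \right)} = - \frac{K K}{2} = - \frac{K^{2}}{2}$)
$k{\left(E,u \right)} = -43 + 11 u$ ($k{\left(E,u \right)} = -2 + \left(11 u - 41\right) = -2 + \left(-41 + 11 u\right) = -43 + 11 u$)
$\frac{D{\left(8,-72 \right)} + 23284}{k{\left(72,73 \right)} - 20556} = \frac{- \frac{\left(-72\right)^{2}}{2} + 23284}{\left(-43 + 11 \cdot 73\right) - 20556} = \frac{\left(- \frac{1}{2}\right) 5184 + 23284}{\left(-43 + 803\right) - 20556} = \frac{-2592 + 23284}{760 - 20556} = \frac{20692}{-19796} = 20692 \left(- \frac{1}{19796}\right) = - \frac{739}{707}$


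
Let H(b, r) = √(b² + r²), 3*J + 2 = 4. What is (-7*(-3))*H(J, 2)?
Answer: 14*√10 ≈ 44.272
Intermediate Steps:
J = ⅔ (J = -⅔ + (⅓)*4 = -⅔ + 4/3 = ⅔ ≈ 0.66667)
(-7*(-3))*H(J, 2) = (-7*(-3))*√((⅔)² + 2²) = 21*√(4/9 + 4) = 21*√(40/9) = 21*(2*√10/3) = 14*√10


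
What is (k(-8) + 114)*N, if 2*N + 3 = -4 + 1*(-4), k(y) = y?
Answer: -583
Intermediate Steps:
N = -11/2 (N = -3/2 + (-4 + 1*(-4))/2 = -3/2 + (-4 - 4)/2 = -3/2 + (½)*(-8) = -3/2 - 4 = -11/2 ≈ -5.5000)
(k(-8) + 114)*N = (-8 + 114)*(-11/2) = 106*(-11/2) = -583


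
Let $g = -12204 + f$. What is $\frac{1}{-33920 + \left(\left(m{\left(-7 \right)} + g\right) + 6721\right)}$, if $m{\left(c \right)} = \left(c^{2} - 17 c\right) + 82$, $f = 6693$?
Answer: $- \frac{1}{32460} \approx -3.0807 \cdot 10^{-5}$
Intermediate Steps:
$g = -5511$ ($g = -12204 + 6693 = -5511$)
$m{\left(c \right)} = 82 + c^{2} - 17 c$
$\frac{1}{-33920 + \left(\left(m{\left(-7 \right)} + g\right) + 6721\right)} = \frac{1}{-33920 + \left(\left(\left(82 + \left(-7\right)^{2} - -119\right) - 5511\right) + 6721\right)} = \frac{1}{-33920 + \left(\left(\left(82 + 49 + 119\right) - 5511\right) + 6721\right)} = \frac{1}{-33920 + \left(\left(250 - 5511\right) + 6721\right)} = \frac{1}{-33920 + \left(-5261 + 6721\right)} = \frac{1}{-33920 + 1460} = \frac{1}{-32460} = - \frac{1}{32460}$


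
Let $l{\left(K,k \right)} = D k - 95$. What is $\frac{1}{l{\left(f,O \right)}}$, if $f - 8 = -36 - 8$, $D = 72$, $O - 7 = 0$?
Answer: $\frac{1}{409} \approx 0.002445$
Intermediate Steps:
$O = 7$ ($O = 7 + 0 = 7$)
$f = -36$ ($f = 8 - 44 = -36$)
$l{\left(K,k \right)} = -95 + 72 k$ ($l{\left(K,k \right)} = 72 k - 95 = -95 + 72 k$)
$\frac{1}{l{\left(f,O \right)}} = \frac{1}{-95 + 72 \cdot 7} = \frac{1}{-95 + 504} = \frac{1}{409}$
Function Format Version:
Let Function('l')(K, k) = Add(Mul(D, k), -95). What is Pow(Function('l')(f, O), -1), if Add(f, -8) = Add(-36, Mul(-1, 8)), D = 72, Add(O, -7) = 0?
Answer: Rational(1, 409) ≈ 0.0024450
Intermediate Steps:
O = 7 (O = Add(7, 0) = 7)
f = -36 (f = Add(8, Add(-36, Mul(-1, 8))) = Add(8, Add(-36, -8)) = Add(8, -44) = -36)
Function('l')(K, k) = Add(-95, Mul(72, k)) (Function('l')(K, k) = Add(Mul(72, k), -95) = Add(-95, Mul(72, k)))
Pow(Function('l')(f, O), -1) = Pow(Add(-95, Mul(72, 7)), -1) = Pow(Add(-95, 504), -1) = Pow(409, -1) = Rational(1, 409)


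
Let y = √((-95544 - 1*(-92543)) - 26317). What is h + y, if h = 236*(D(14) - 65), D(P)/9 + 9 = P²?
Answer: 381848 + I*√29318 ≈ 3.8185e+5 + 171.23*I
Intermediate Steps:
D(P) = -81 + 9*P²
h = 381848 (h = 236*((-81 + 9*14²) - 65) = 236*((-81 + 9*196) - 65) = 236*((-81 + 1764) - 65) = 236*(1683 - 65) = 236*1618 = 381848)
y = I*√29318 (y = √((-95544 + 92543) - 26317) = √(-3001 - 26317) = √(-29318) = I*√29318 ≈ 171.23*I)
h + y = 381848 + I*√29318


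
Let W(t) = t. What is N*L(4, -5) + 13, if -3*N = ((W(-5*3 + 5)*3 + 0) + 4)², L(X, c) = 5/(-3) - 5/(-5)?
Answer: 1469/9 ≈ 163.22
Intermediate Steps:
L(X, c) = -⅔ (L(X, c) = 5*(-⅓) - 5*(-⅕) = -5/3 + 1 = -⅔)
N = -676/3 (N = -(((-5*3 + 5)*3 + 0) + 4)²/3 = -(((-15 + 5)*3 + 0) + 4)²/3 = -((-10*3 + 0) + 4)²/3 = -((-30 + 0) + 4)²/3 = -(-30 + 4)²/3 = -⅓*(-26)² = -⅓*676 = -676/3 ≈ -225.33)
N*L(4, -5) + 13 = -676/3*(-⅔) + 13 = 1352/9 + 13 = 1469/9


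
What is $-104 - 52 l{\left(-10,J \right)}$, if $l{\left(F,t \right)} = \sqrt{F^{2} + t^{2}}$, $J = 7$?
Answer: $-104 - 52 \sqrt{149} \approx -738.74$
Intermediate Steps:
$-104 - 52 l{\left(-10,J \right)} = -104 - 52 \sqrt{\left(-10\right)^{2} + 7^{2}} = -104 - 52 \sqrt{100 + 49} = -104 - 52 \sqrt{149}$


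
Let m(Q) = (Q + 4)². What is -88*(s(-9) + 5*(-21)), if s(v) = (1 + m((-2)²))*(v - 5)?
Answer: 89320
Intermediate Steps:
m(Q) = (4 + Q)²
s(v) = -325 + 65*v (s(v) = (1 + (4 + (-2)²)²)*(v - 5) = (1 + (4 + 4)²)*(-5 + v) = (1 + 8²)*(-5 + v) = (1 + 64)*(-5 + v) = 65*(-5 + v) = -325 + 65*v)
-88*(s(-9) + 5*(-21)) = -88*((-325 + 65*(-9)) + 5*(-21)) = -88*((-325 - 585) - 105) = -88*(-910 - 105) = -88*(-1015) = 89320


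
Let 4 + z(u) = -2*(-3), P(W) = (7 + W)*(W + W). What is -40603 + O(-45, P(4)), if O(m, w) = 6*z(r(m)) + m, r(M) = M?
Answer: -40636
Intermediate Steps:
P(W) = 2*W*(7 + W) (P(W) = (7 + W)*(2*W) = 2*W*(7 + W))
z(u) = 2 (z(u) = -4 - 2*(-3) = -4 + 6 = 2)
O(m, w) = 12 + m (O(m, w) = 6*2 + m = 12 + m)
-40603 + O(-45, P(4)) = -40603 + (12 - 45) = -40603 - 33 = -40636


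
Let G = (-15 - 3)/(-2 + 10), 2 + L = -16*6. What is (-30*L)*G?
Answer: -6615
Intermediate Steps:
L = -98 (L = -2 - 16*6 = -2 - 96 = -98)
G = -9/4 (G = -18/8 = -18*⅛ = -9/4 ≈ -2.2500)
(-30*L)*G = -30*(-98)*(-9/4) = 2940*(-9/4) = -6615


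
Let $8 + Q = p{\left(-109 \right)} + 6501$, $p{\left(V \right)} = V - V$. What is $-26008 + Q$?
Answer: $-19515$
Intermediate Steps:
$p{\left(V \right)} = 0$
$Q = 6493$ ($Q = -8 + \left(0 + 6501\right) = -8 + 6501 = 6493$)
$-26008 + Q = -26008 + 6493 = -19515$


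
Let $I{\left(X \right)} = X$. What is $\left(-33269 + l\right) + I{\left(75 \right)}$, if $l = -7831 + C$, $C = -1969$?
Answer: $-42994$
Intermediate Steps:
$l = -9800$ ($l = -7831 - 1969 = -9800$)
$\left(-33269 + l\right) + I{\left(75 \right)} = \left(-33269 - 9800\right) + 75 = -43069 + 75 = -42994$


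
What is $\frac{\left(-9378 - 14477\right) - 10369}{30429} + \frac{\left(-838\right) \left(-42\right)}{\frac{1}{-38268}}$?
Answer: $- \frac{593974313344}{441} \approx -1.3469 \cdot 10^{9}$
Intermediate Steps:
$\frac{\left(-9378 - 14477\right) - 10369}{30429} + \frac{\left(-838\right) \left(-42\right)}{\frac{1}{-38268}} = \left(-23855 - 10369\right) \frac{1}{30429} + \frac{35196}{- \frac{1}{38268}} = \left(-34224\right) \frac{1}{30429} + 35196 \left(-38268\right) = - \frac{496}{441} - 1346880528 = - \frac{593974313344}{441}$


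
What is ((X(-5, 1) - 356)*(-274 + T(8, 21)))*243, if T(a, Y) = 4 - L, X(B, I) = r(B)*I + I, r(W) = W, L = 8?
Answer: 24319440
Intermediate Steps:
X(B, I) = I + B*I (X(B, I) = B*I + I = I + B*I)
T(a, Y) = -4 (T(a, Y) = 4 - 1*8 = 4 - 8 = -4)
((X(-5, 1) - 356)*(-274 + T(8, 21)))*243 = ((1*(1 - 5) - 356)*(-274 - 4))*243 = ((1*(-4) - 356)*(-278))*243 = ((-4 - 356)*(-278))*243 = -360*(-278)*243 = 100080*243 = 24319440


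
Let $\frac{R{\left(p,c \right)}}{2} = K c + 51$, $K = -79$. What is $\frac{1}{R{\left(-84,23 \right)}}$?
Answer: $- \frac{1}{3532} \approx -0.00028313$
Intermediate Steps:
$R{\left(p,c \right)} = 102 - 158 c$ ($R{\left(p,c \right)} = 2 \left(- 79 c + 51\right) = 2 \left(51 - 79 c\right) = 102 - 158 c$)
$\frac{1}{R{\left(-84,23 \right)}} = \frac{1}{102 - 3634} = \frac{1}{-3532} = - \frac{1}{3532}$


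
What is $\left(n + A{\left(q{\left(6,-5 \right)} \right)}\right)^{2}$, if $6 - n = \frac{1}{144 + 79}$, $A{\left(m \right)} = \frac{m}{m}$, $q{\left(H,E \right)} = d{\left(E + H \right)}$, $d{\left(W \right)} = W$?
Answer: $\frac{2433600}{49729} \approx 48.937$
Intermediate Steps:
$q{\left(H,E \right)} = E + H$
$A{\left(m \right)} = 1$
$n = \frac{1337}{223}$ ($n = 6 - \frac{1}{144 + 79} = 6 - \frac{1}{223} = \frac{1337}{223} \approx 5.9955$)
$\left(n + A{\left(q{\left(6,-5 \right)} \right)}\right)^{2} = \left(\frac{1337}{223} + 1\right)^{2} = \left(\frac{1560}{223}\right)^{2} = \frac{2433600}{49729}$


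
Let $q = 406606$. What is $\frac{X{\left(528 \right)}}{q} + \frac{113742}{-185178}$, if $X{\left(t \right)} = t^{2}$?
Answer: $\frac{448040325}{6274540489} \approx 0.071406$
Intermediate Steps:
$\frac{X{\left(528 \right)}}{q} + \frac{113742}{-185178} = \frac{528^{2}}{406606} + \frac{113742}{-185178} = 278784 \cdot \frac{1}{406606} + 113742 \left(- \frac{1}{185178}\right) = \frac{139392}{203303} - \frac{18957}{30863} = \frac{448040325}{6274540489}$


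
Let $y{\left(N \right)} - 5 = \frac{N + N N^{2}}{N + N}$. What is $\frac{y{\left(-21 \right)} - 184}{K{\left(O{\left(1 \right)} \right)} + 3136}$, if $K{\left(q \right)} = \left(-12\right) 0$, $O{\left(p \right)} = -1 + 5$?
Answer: $\frac{3}{224} \approx 0.013393$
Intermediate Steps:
$O{\left(p \right)} = 4$
$K{\left(q \right)} = 0$
$y{\left(N \right)} = 5 + \frac{N + N^{3}}{2 N}$ ($y{\left(N \right)} = 5 + \frac{N + N N^{2}}{N + N} = 5 + \frac{N + N^{3}}{2 N}$)
$\frac{y{\left(-21 \right)} - 184}{K{\left(O{\left(1 \right)} \right)} + 3136} = \frac{\left(\frac{11}{2} + \frac{\left(-21\right)^{2}}{2}\right) - 184}{0 + 3136} = \frac{\left(\frac{11}{2} + \frac{1}{2} \cdot 441\right) - 184}{3136} = \left(\left(\frac{11}{2} + \frac{441}{2}\right) - 184\right) \frac{1}{3136} = \left(226 - 184\right) \frac{1}{3136} = 42 \cdot \frac{1}{3136} = \frac{3}{224}$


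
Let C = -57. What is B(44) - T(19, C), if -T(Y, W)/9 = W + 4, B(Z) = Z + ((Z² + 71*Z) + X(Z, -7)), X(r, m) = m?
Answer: 4620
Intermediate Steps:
B(Z) = -7 + Z² + 72*Z (B(Z) = Z + ((Z² + 71*Z) - 7) = Z + (-7 + Z² + 71*Z) = -7 + Z² + 72*Z)
T(Y, W) = -36 - 9*W (T(Y, W) = -9*(W + 4) = -9*(4 + W) = -36 - 9*W)
B(44) - T(19, C) = (-7 + 44² + 72*44) - (-36 - 9*(-57)) = (-7 + 1936 + 3168) - (-36 + 513) = 5097 - 1*477 = 5097 - 477 = 4620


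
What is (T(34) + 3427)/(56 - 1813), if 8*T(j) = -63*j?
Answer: -12637/7028 ≈ -1.7981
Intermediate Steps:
T(j) = -63*j/8 (T(j) = (-63*j)/8 = -63*j/8)
(T(34) + 3427)/(56 - 1813) = (-63/8*34 + 3427)/(56 - 1813) = (-1071/4 + 3427)/(-1757) = (12637/4)*(-1/1757) = -12637/7028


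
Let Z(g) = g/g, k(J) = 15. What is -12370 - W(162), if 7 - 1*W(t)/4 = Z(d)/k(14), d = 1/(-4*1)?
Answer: -185966/15 ≈ -12398.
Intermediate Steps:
d = -¼ (d = 1/(-4) = -¼ ≈ -0.25000)
Z(g) = 1
W(t) = 416/15 (W(t) = 28 - 4/15 = 416/15)
-12370 - W(162) = -12370 - 1*416/15 = -12370 - 416/15 = -185966/15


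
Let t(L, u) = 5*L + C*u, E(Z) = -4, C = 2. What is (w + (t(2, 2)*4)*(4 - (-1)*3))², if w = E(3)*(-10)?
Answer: 186624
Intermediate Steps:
t(L, u) = 2*u + 5*L (t(L, u) = 5*L + 2*u = 2*u + 5*L)
w = 40 (w = -4*(-10) = 40)
(w + (t(2, 2)*4)*(4 - (-1)*3))² = (40 + ((2*2 + 5*2)*4)*(4 - (-1)*3))² = (40 + ((4 + 10)*4)*(4 - 1*(-3)))² = (40 + (14*4)*(4 + 3))² = (40 + 56*7)² = (40 + 392)² = 432² = 186624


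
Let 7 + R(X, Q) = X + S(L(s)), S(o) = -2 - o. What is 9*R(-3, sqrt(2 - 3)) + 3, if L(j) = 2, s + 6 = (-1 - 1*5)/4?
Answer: -123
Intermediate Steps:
s = -15/2 (s = -6 + (-1 - 1*5)/4 = -6 + (-1 - 5)*(1/4) = -6 - 6*1/4 = -6 - 3/2 = -15/2 ≈ -7.5000)
R(X, Q) = -11 + X (R(X, Q) = -7 + (X + (-2 - 1*2)) = -7 + (X + (-2 - 2)) = -7 + (X - 4) = -7 + (-4 + X) = -11 + X)
9*R(-3, sqrt(2 - 3)) + 3 = 9*(-11 - 3) + 3 = 9*(-14) + 3 = -126 + 3 = -123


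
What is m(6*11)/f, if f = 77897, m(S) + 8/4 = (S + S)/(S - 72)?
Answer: -24/77897 ≈ -0.00030810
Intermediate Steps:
m(S) = -2 + 2*S/(-72 + S) (m(S) = -2 + (S + S)/(S - 72) = -2 + (2*S)/(-72 + S) = -2 + 2*S/(-72 + S))
m(6*11)/f = (144/(-72 + 6*11))/77897 = (144/(-72 + 66))*(1/77897) = (144/(-6))*(1/77897) = (144*(-⅙))*(1/77897) = -24*1/77897 = -24/77897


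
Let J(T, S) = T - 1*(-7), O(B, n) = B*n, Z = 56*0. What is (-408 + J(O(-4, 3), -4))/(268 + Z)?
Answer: -413/268 ≈ -1.5410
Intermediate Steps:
Z = 0
J(T, S) = 7 + T (J(T, S) = T + 7 = 7 + T)
(-408 + J(O(-4, 3), -4))/(268 + Z) = (-408 + (7 - 4*3))/(268 + 0) = (-408 + (7 - 12))/268 = (-408 - 5)*(1/268) = -413*1/268 = -413/268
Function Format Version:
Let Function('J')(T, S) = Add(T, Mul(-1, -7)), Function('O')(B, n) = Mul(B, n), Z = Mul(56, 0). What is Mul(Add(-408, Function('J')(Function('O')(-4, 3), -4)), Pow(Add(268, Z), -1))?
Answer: Rational(-413, 268) ≈ -1.5410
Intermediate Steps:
Z = 0
Function('J')(T, S) = Add(7, T) (Function('J')(T, S) = Add(T, 7) = Add(7, T))
Mul(Add(-408, Function('J')(Function('O')(-4, 3), -4)), Pow(Add(268, Z), -1)) = Mul(Add(-408, Add(7, Mul(-4, 3))), Pow(Add(268, 0), -1)) = Mul(Add(-408, Add(7, -12)), Pow(268, -1)) = Mul(Add(-408, -5), Rational(1, 268)) = Mul(-413, Rational(1, 268)) = Rational(-413, 268)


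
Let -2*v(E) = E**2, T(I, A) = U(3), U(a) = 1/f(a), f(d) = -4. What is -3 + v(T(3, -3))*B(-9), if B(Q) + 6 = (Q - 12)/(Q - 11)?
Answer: -1821/640 ≈ -2.8453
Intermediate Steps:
U(a) = -1/4 (U(a) = 1/(-4) = 1*(-1/4) = -1/4)
T(I, A) = -1/4
v(E) = -E**2/2
B(Q) = -6 + (-12 + Q)/(-11 + Q) (B(Q) = -6 + (Q - 12)/(Q - 11) = -6 + (-12 + Q)/(-11 + Q))
-3 + v(T(3, -3))*B(-9) = -3 + (-(-1/4)**2/2)*((54 - 5*(-9))/(-11 - 9)) = -3 + (-1/2*1/16)*((54 + 45)/(-20)) = -3 - (-1)*99/640 = -3 - 1/32*(-99/20) = -3 + 99/640 = -1821/640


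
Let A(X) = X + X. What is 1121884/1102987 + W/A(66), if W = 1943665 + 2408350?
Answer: 4800364057493/145594284 ≈ 32971.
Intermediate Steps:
W = 4352015
A(X) = 2*X
1121884/1102987 + W/A(66) = 1121884/1102987 + 4352015/((2*66)) = 1121884*(1/1102987) + 4352015/132 = 1121884/1102987 + 4352015*(1/132) = 1121884/1102987 + 4352015/132 = 4800364057493/145594284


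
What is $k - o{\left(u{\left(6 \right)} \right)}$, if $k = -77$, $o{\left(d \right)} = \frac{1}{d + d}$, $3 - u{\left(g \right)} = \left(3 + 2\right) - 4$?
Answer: $- \frac{309}{4} \approx -77.25$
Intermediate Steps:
$u{\left(g \right)} = 2$ ($u{\left(g \right)} = 3 - \left(\left(3 + 2\right) - 4\right) = 3 - \left(5 - 4\right) = 3 - 1 = 2$)
$o{\left(d \right)} = \frac{1}{2 d}$
$k - o{\left(u{\left(6 \right)} \right)} = -77 - \frac{1}{2 \cdot 2} = -77 - \frac{1}{2} \cdot \frac{1}{2} = -77 - \frac{1}{4} = - \frac{309}{4}$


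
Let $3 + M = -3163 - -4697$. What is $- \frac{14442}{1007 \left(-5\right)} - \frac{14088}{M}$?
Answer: $- \frac{48822378}{7708585} \approx -6.3335$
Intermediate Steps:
$M = 1531$ ($M = -3 - -1534 = -3 + \left(-3163 + 4697\right) = -3 + 1534 = 1531$)
$- \frac{14442}{1007 \left(-5\right)} - \frac{14088}{M} = - \frac{14442}{1007 \left(-5\right)} - \frac{14088}{1531} = - \frac{14442}{-5035} - \frac{14088}{1531} = \left(-14442\right) \left(- \frac{1}{5035}\right) - \frac{14088}{1531} = \frac{14442}{5035} - \frac{14088}{1531} = - \frac{48822378}{7708585}$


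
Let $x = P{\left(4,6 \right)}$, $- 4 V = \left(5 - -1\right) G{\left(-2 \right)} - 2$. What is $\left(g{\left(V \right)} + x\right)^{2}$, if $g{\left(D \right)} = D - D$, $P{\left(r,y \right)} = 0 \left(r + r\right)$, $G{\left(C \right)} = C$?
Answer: $0$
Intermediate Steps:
$P{\left(r,y \right)} = 0$ ($P{\left(r,y \right)} = 0 \cdot 2 r = 0$)
$V = \frac{7}{2}$ ($V = - \frac{\left(5 - -1\right) \left(-2\right) - 2}{4} = - \frac{\left(5 + 1\right) \left(-2\right) - 2}{4} = - \frac{6 \left(-2\right) - 2}{4} = - \frac{-12 - 2}{4} = \left(- \frac{1}{4}\right) \left(-14\right) = \frac{7}{2} \approx 3.5$)
$g{\left(D \right)} = 0$
$x = 0$
$\left(g{\left(V \right)} + x\right)^{2} = \left(0 + 0\right)^{2} = 0^{2} = 0$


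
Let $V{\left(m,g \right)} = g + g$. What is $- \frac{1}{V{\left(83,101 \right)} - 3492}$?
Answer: $\frac{1}{3290} \approx 0.00030395$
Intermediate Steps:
$V{\left(m,g \right)} = 2 g$
$- \frac{1}{V{\left(83,101 \right)} - 3492} = - \frac{1}{2 \cdot 101 - 3492} = - \frac{1}{202 - 3492} = - \frac{1}{-3290} = \left(-1\right) \left(- \frac{1}{3290}\right) = \frac{1}{3290}$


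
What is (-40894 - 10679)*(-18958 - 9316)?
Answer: 1458175002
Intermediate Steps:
(-40894 - 10679)*(-18958 - 9316) = -51573*(-28274) = 1458175002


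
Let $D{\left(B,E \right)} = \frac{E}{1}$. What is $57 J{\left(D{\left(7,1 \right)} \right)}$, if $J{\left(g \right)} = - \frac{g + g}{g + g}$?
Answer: $-57$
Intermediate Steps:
$D{\left(B,E \right)} = E$ ($D{\left(B,E \right)} = E 1 = E$)
$J{\left(g \right)} = -1$ ($J{\left(g \right)} = - \frac{2 g}{2 g} = - 2 g \frac{1}{2 g} = \left(-1\right) 1 = -1$)
$57 J{\left(D{\left(7,1 \right)} \right)} = 57 \left(-1\right) = -57$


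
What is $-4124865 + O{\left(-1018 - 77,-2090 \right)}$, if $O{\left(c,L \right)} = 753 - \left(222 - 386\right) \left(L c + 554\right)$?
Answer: $371288944$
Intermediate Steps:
$O{\left(c,L \right)} = 91609 + 164 L c$ ($O{\left(c,L \right)} = 753 - - 164 \left(554 + L c\right) = 753 - \left(-90856 - 164 L c\right) = 753 + \left(90856 + 164 L c\right) = 91609 + 164 L c$)
$-4124865 + O{\left(-1018 - 77,-2090 \right)} = -4124865 + \left(91609 + 164 \left(-2090\right) \left(-1018 - 77\right)\right) = -4124865 + \left(91609 + 164 \left(-2090\right) \left(-1095\right)\right) = -4124865 + \left(91609 + 375322200\right) = -4124865 + 375413809 = 371288944$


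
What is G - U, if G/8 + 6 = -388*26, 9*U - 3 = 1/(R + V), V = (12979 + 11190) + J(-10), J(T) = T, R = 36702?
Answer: -44232009832/547749 ≈ -80752.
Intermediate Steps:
V = 24159 (V = (12979 + 11190) - 10 = 24169 - 10 = 24159)
U = 182584/547749 (U = ⅓ + 1/(9*(36702 + 24159)) = ⅓ + (⅑)/60861 = ⅓ + (⅑)*(1/60861) = ⅓ + 1/547749 = 182584/547749 ≈ 0.33333)
G = -80752 (G = -48 + 8*(-388*26) = -48 + 8*(-10088) = -48 - 80704 = -80752)
G - U = -80752 - 1*182584/547749 = -80752 - 182584/547749 = -44232009832/547749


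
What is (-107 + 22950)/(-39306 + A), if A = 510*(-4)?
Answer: -22843/41346 ≈ -0.55248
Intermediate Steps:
A = -2040
(-107 + 22950)/(-39306 + A) = (-107 + 22950)/(-39306 - 2040) = 22843/(-41346) = 22843*(-1/41346) = -22843/41346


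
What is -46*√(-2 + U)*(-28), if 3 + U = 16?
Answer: 1288*√11 ≈ 4271.8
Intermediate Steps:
U = 13 (U = -3 + 16 = 13)
-46*√(-2 + U)*(-28) = -46*√(-2 + 13)*(-28) = -46*√11*(-28) = 1288*√11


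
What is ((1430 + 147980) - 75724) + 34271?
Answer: 107957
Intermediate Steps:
((1430 + 147980) - 75724) + 34271 = (149410 - 75724) + 34271 = 73686 + 34271 = 107957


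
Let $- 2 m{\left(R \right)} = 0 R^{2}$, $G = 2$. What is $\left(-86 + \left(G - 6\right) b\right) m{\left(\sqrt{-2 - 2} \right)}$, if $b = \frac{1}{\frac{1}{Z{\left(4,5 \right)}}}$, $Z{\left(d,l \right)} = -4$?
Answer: $0$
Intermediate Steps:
$m{\left(R \right)} = 0$ ($m{\left(R \right)} = - \frac{0 R^{2}}{2} = \left(- \frac{1}{2}\right) 0 = 0$)
$b = -4$ ($b = \frac{1}{\frac{1}{-4}} = \frac{1}{- \frac{1}{4}} = -4$)
$\left(-86 + \left(G - 6\right) b\right) m{\left(\sqrt{-2 - 2} \right)} = \left(-86 + \left(2 - 6\right) \left(-4\right)\right) 0 = \left(-86 - -16\right) 0 = \left(-86 + 16\right) 0 = \left(-70\right) 0 = 0$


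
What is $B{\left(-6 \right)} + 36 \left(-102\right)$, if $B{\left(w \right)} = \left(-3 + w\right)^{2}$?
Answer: $-3591$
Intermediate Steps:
$B{\left(-6 \right)} + 36 \left(-102\right) = \left(-3 - 6\right)^{2} + 36 \left(-102\right) = \left(-9\right)^{2} - 3672 = 81 - 3672 = -3591$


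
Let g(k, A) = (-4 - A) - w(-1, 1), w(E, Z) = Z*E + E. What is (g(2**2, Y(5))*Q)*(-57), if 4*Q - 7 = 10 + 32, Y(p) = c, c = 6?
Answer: 5586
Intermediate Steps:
Y(p) = 6
Q = 49/4 (Q = 7/4 + (10 + 32)/4 = 7/4 + (1/4)*42 = 7/4 + 21/2 = 49/4 ≈ 12.250)
w(E, Z) = E + E*Z (w(E, Z) = E*Z + E = E + E*Z)
g(k, A) = -2 - A (g(k, A) = (-4 - A) - (-1)*(1 + 1) = (-4 - A) - (-1)*2 = (-4 - A) - 1*(-2) = (-4 - A) + 2 = -2 - A)
(g(2**2, Y(5))*Q)*(-57) = ((-2 - 1*6)*(49/4))*(-57) = ((-2 - 6)*(49/4))*(-57) = -8*49/4*(-57) = -98*(-57) = 5586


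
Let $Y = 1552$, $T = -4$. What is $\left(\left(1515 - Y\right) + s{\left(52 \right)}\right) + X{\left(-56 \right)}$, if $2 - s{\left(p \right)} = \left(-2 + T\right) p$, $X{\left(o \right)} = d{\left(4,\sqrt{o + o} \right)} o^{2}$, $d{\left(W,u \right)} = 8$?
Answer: $25365$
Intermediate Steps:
$X{\left(o \right)} = 8 o^{2}$
$s{\left(p \right)} = 2 + 6 p$ ($s{\left(p \right)} = 2 - \left(-2 - 4\right) p = 2 - - 6 p = 2 + 6 p$)
$\left(\left(1515 - Y\right) + s{\left(52 \right)}\right) + X{\left(-56 \right)} = \left(\left(1515 - 1552\right) + \left(2 + 6 \cdot 52\right)\right) + 8 \left(-56\right)^{2} = \left(\left(1515 - 1552\right) + \left(2 + 312\right)\right) + 8 \cdot 3136 = \left(-37 + 314\right) + 25088 = 277 + 25088 = 25365$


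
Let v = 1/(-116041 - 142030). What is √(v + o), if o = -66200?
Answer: I*√4408962437172271/258071 ≈ 257.29*I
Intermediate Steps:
v = -1/258071 (v = 1/(-258071) = -1/258071 ≈ -3.8749e-6)
√(v + o) = √(-1/258071 - 66200) = √(-17084300201/258071) = I*√4408962437172271/258071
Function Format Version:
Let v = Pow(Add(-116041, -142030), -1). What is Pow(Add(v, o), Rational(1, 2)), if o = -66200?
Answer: Mul(Rational(1, 258071), I, Pow(4408962437172271, Rational(1, 2))) ≈ Mul(257.29, I)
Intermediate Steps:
v = Rational(-1, 258071) (v = Pow(-258071, -1) = Rational(-1, 258071) ≈ -3.8749e-6)
Pow(Add(v, o), Rational(1, 2)) = Pow(Add(Rational(-1, 258071), -66200), Rational(1, 2)) = Pow(Rational(-17084300201, 258071), Rational(1, 2)) = Mul(Rational(1, 258071), I, Pow(4408962437172271, Rational(1, 2)))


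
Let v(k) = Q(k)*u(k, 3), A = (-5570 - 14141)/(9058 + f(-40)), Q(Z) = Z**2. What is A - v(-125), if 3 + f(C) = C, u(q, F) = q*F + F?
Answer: 52399667789/9015 ≈ 5.8125e+6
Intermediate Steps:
u(q, F) = F + F*q (u(q, F) = F*q + F = F + F*q)
f(C) = -3 + C
A = -19711/9015 (A = (-5570 - 14141)/(9058 + (-3 - 40)) = -19711/(9058 - 43) = -19711/9015 ≈ -2.1865)
v(k) = k**2*(3 + 3*k) (v(k) = k**2*(3*(1 + k)) = k**2*(3 + 3*k))
A - v(-125) = -19711/9015 - 3*(-125)**2*(1 - 125) = -19711/9015 - 3*15625*(-124) = -19711/9015 - 1*(-5812500) = -19711/9015 + 5812500 = 52399667789/9015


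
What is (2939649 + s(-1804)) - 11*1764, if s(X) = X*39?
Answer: 2849889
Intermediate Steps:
s(X) = 39*X
(2939649 + s(-1804)) - 11*1764 = (2939649 + 39*(-1804)) - 11*1764 = (2939649 - 70356) - 19404 = 2869293 - 19404 = 2849889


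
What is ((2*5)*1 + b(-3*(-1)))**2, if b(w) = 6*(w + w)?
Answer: 2116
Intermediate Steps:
b(w) = 12*w (b(w) = 6*(2*w) = 12*w)
((2*5)*1 + b(-3*(-1)))**2 = ((2*5)*1 + 12*(-3*(-1)))**2 = (10*1 + 12*3)**2 = (10 + 36)**2 = 46**2 = 2116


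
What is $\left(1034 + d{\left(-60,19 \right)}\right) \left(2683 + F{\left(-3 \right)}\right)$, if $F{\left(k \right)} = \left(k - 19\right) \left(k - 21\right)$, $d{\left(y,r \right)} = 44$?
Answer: $3461458$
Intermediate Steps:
$F{\left(k \right)} = \left(-21 + k\right) \left(-19 + k\right)$ ($F{\left(k \right)} = \left(-19 + k\right) \left(-21 + k\right) = \left(-21 + k\right) \left(-19 + k\right)$)
$\left(1034 + d{\left(-60,19 \right)}\right) \left(2683 + F{\left(-3 \right)}\right) = \left(1034 + 44\right) \left(2683 + \left(399 + \left(-3\right)^{2} - -120\right)\right) = 1078 \left(2683 + \left(399 + 9 + 120\right)\right) = 1078 \left(2683 + 528\right) = 1078 \cdot 3211 = 3461458$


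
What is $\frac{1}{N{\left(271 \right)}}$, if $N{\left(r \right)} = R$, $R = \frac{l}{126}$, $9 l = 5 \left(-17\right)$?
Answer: $- \frac{1134}{85} \approx -13.341$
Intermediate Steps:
$l = - \frac{85}{9}$ ($l = \frac{5 \left(-17\right)}{9} = \frac{1}{9} \left(-85\right) = - \frac{85}{9} \approx -9.4444$)
$R = - \frac{85}{1134}$ ($R = - \frac{85}{9 \cdot 126} = \left(- \frac{85}{9}\right) \frac{1}{126} = - \frac{85}{1134} \approx -0.074956$)
$N{\left(r \right)} = - \frac{85}{1134}$
$\frac{1}{N{\left(271 \right)}} = \frac{1}{- \frac{85}{1134}} = - \frac{1134}{85}$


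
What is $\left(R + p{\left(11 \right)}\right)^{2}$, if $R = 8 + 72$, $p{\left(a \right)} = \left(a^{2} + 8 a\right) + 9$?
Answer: $88804$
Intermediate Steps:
$p{\left(a \right)} = 9 + a^{2} + 8 a$
$R = 80$
$\left(R + p{\left(11 \right)}\right)^{2} = \left(80 + \left(9 + 11^{2} + 8 \cdot 11\right)\right)^{2} = \left(80 + \left(9 + 121 + 88\right)\right)^{2} = \left(80 + 218\right)^{2} = 298^{2} = 88804$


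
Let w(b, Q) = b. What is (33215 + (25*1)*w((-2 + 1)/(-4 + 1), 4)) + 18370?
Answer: 154780/3 ≈ 51593.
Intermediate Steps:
(33215 + (25*1)*w((-2 + 1)/(-4 + 1), 4)) + 18370 = (33215 + (25*1)*((-2 + 1)/(-4 + 1))) + 18370 = (33215 + 25*(-1/(-3))) + 18370 = (33215 + 25*(-1*(-⅓))) + 18370 = (33215 + 25*(⅓)) + 18370 = (33215 + 25/3) + 18370 = 99670/3 + 18370 = 154780/3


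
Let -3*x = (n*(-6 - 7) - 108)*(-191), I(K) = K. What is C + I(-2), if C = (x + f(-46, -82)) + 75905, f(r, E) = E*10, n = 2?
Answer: 199655/3 ≈ 66552.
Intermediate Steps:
f(r, E) = 10*E
x = -25594/3 (x = -(2*(-6 - 7) - 108)*(-191)/3 = -(2*(-13) - 108)*(-191)/3 = -(-26 - 108)*(-191)/3 = -(-134)*(-191)/3 = -⅓*25594 = -25594/3 ≈ -8531.3)
C = 199661/3 (C = (-25594/3 + 10*(-82)) + 75905 = (-25594/3 - 820) + 75905 = -28054/3 + 75905 = 199661/3 ≈ 66554.)
C + I(-2) = 199661/3 - 2 = 199655/3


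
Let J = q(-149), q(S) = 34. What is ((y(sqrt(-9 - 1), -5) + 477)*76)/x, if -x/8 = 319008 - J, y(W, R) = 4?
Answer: -9139/637948 ≈ -0.014326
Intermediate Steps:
J = 34
x = -2551792 (x = -8*(319008 - 1*34) = -8*(319008 - 34) = -8*318974 = -2551792)
((y(sqrt(-9 - 1), -5) + 477)*76)/x = ((4 + 477)*76)/(-2551792) = (481*76)*(-1/2551792) = 36556*(-1/2551792) = -9139/637948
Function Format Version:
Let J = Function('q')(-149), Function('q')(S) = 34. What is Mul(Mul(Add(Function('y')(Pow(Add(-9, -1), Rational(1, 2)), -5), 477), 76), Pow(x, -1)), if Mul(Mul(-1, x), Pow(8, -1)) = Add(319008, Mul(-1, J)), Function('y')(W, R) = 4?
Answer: Rational(-9139, 637948) ≈ -0.014326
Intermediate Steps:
J = 34
x = -2551792 (x = Mul(-8, Add(319008, Mul(-1, 34))) = Mul(-8, Add(319008, -34)) = Mul(-8, 318974) = -2551792)
Mul(Mul(Add(Function('y')(Pow(Add(-9, -1), Rational(1, 2)), -5), 477), 76), Pow(x, -1)) = Mul(Mul(Add(4, 477), 76), Pow(-2551792, -1)) = Mul(Mul(481, 76), Rational(-1, 2551792)) = Mul(36556, Rational(-1, 2551792)) = Rational(-9139, 637948)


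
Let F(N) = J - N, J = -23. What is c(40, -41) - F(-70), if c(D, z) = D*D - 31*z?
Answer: 2824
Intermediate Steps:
c(D, z) = D² - 31*z
F(N) = -23 - N
c(40, -41) - F(-70) = (40² - 31*(-41)) - (-23 - 1*(-70)) = (1600 + 1271) - (-23 + 70) = 2871 - 1*47 = 2871 - 47 = 2824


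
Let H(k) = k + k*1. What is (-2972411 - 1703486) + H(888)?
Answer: -4674121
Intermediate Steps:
H(k) = 2*k (H(k) = k + k = 2*k)
(-2972411 - 1703486) + H(888) = (-2972411 - 1703486) + 2*888 = -4675897 + 1776 = -4674121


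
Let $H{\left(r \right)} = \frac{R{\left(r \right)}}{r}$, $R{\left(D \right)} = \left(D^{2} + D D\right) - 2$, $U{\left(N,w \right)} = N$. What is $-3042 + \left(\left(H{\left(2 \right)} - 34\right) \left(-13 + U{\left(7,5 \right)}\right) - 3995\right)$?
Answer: $-6851$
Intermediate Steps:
$R{\left(D \right)} = -2 + 2 D^{2}$ ($R{\left(D \right)} = \left(D^{2} + D^{2}\right) - 2 = 2 D^{2} - 2 = -2 + 2 D^{2}$)
$H{\left(r \right)} = \frac{-2 + 2 r^{2}}{r}$
$-3042 + \left(\left(H{\left(2 \right)} - 34\right) \left(-13 + U{\left(7,5 \right)}\right) - 3995\right) = -3042 - \left(3995 - \left(\left(- \frac{2}{2} + 2 \cdot 2\right) - 34\right) \left(-13 + 7\right)\right) = -3042 - \left(3995 - \left(\left(\left(-2\right) \frac{1}{2} + 4\right) - 34\right) \left(-6\right)\right) = -3042 - \left(3995 - \left(\left(-1 + 4\right) - 34\right) \left(-6\right)\right) = -3042 - \left(3995 - \left(3 - 34\right) \left(-6\right)\right) = -3042 - 3809 = -6851$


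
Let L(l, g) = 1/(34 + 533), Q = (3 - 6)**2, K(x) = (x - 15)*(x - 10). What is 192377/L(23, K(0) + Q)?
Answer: 109077759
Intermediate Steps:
K(x) = (-15 + x)*(-10 + x)
Q = 9 (Q = (-3)**2 = 9)
L(l, g) = 1/567
192377/L(23, K(0) + Q) = 192377/(1/567) = 192377*567 = 109077759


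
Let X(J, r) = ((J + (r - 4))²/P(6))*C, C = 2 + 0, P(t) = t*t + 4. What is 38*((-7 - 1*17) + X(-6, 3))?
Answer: -8189/10 ≈ -818.90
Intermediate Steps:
P(t) = 4 + t² (P(t) = t² + 4 = 4 + t²)
C = 2
X(J, r) = (-4 + J + r)²/20 (X(J, r) = ((J + (r - 4))²/(4 + 6²))*2 = ((J + (-4 + r))²/(4 + 36))*2 = ((-4 + J + r)²/40)*2 = (-4 + J + r)²/20)
38*((-7 - 1*17) + X(-6, 3)) = 38*((-7 - 1*17) + (-4 - 6 + 3)²/20) = 38*((-7 - 17) + (1/20)*(-7)²) = 38*(-24 + (1/20)*49) = 38*(-24 + 49/20) = 38*(-431/20) = -8189/10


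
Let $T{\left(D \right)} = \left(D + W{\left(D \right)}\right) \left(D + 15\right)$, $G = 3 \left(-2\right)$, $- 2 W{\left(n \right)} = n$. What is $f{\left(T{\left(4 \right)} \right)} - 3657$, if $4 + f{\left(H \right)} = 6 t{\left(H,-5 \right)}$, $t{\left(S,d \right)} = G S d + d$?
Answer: $3149$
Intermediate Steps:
$W{\left(n \right)} = - \frac{n}{2}$
$G = -6$
$t{\left(S,d \right)} = d - 6 S d$ ($t{\left(S,d \right)} = - 6 S d + d = d - 6 S d$)
$T{\left(D \right)} = \frac{D \left(15 + D\right)}{2}$ ($T{\left(D \right)} = \left(D - \frac{D}{2}\right) \left(D + 15\right) = \frac{D}{2} \left(15 + D\right) = \frac{D \left(15 + D\right)}{2}$)
$f{\left(H \right)} = -34 + 180 H$ ($f{\left(H \right)} = -4 + 6 \left(- 5 \left(1 - 6 H\right)\right) = -4 + 6 \left(-5 + 30 H\right) = -4 + \left(-30 + 180 H\right) = -34 + 180 H$)
$f{\left(T{\left(4 \right)} \right)} - 3657 = \left(-34 + 180 \cdot \frac{1}{2} \cdot 4 \left(15 + 4\right)\right) - 3657 = \left(-34 + 180 \cdot \frac{1}{2} \cdot 4 \cdot 19\right) - 3657 = \left(-34 + 180 \cdot 38\right) - 3657 = \left(-34 + 6840\right) - 3657 = 6806 - 3657 = 3149$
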